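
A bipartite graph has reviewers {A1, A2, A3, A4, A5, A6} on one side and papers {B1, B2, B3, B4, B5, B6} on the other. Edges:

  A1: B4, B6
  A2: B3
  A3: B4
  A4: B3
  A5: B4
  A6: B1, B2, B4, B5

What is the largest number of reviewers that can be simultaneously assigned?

Unit-capacity flow: source→left, listed edges, right→sink; max matching = max flow.
Augmenting path A1→B4 (+1); matched 1.
Augmenting path A2→B3 (+1); matched 2.
Augmenting path A6→B1 (+1); matched 3.
Augmenting path A3→B4→A1→B6 (+1); matched 4.
No augmenting path remains; maximum matching = 4.
König certificate: {A1, A6, B3, B4} is a vertex cover of size 4 (every listed pair touches it), so no matching can be larger.

4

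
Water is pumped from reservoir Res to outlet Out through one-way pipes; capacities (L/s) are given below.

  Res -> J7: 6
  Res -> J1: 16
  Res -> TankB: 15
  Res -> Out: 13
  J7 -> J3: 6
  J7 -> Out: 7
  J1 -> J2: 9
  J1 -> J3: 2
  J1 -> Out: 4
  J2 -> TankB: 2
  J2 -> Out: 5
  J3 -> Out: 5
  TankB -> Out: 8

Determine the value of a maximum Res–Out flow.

38

Augment Res→Out: bottleneck 13, flow now 13.
Augment Res→J7→Out: bottleneck 6, flow now 19.
Augment Res→J1→Out: bottleneck 4, flow now 23.
Augment Res→TankB→Out: bottleneck 8, flow now 31.
Augment Res→J1→J2→Out: bottleneck 5, flow now 36.
Augment Res→J1→J3→Out: bottleneck 2, flow now 38.
No augmenting path remains; maximum flow = 38.
In the residual graph, reachable from Res: {Res, J1, J2, TankB}.
Min-cut edges: Res→J7 (6), Res→Out (13), J1→J3 (2), J1→Out (4), J2→Out (5), TankB→Out (8); capacity 6 + 13 + 2 + 4 + 5 + 8 = 38.
This cut is saturated, so no flow can exceed 38.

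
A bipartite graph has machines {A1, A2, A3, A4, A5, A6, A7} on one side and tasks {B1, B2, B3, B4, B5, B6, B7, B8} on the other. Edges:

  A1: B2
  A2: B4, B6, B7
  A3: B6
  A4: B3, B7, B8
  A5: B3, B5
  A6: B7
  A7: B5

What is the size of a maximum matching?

7

Unit-capacity flow: source→left, listed edges, right→sink; max matching = max flow.
Augmenting path A1→B2 (+1); matched 1.
Augmenting path A2→B4 (+1); matched 2.
Augmenting path A3→B6 (+1); matched 3.
Augmenting path A4→B3 (+1); matched 4.
Augmenting path A5→B5 (+1); matched 5.
Augmenting path A6→B7 (+1); matched 6.
Augmenting path A7→B5→A5→B3→A4→B8 (+1); matched 7.
No augmenting path remains; maximum matching = 7.
König certificate: {A1, A2, A3, A4, A5, A6, A7} is a vertex cover of size 7 (every listed pair touches it), so no matching can be larger.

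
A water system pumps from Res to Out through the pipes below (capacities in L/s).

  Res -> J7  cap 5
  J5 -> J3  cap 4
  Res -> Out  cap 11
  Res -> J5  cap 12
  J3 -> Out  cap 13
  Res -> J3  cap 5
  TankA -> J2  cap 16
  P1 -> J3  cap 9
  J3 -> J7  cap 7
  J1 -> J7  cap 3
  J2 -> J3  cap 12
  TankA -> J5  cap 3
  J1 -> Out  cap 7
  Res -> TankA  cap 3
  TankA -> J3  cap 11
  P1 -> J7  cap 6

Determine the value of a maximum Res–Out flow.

23

Augment Res→Out: bottleneck 11, flow now 11.
Augment Res→J3→Out: bottleneck 5, flow now 16.
Augment Res→TankA→J3→Out: bottleneck 3, flow now 19.
Augment Res→J5→J3→Out: bottleneck 4, flow now 23.
No augmenting path remains; maximum flow = 23.
In the residual graph, reachable from Res: {Res, J5, J7}.
Min-cut edges: Res→TankA (3), Res→J3 (5), Res→Out (11), J5→J3 (4); capacity 3 + 5 + 11 + 4 = 23.
This cut is saturated, so no flow can exceed 23.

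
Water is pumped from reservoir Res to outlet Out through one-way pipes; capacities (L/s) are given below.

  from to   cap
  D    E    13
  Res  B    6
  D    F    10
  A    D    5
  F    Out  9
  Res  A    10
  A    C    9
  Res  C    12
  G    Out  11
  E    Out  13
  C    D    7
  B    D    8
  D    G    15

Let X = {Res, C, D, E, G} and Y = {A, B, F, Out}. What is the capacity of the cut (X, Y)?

Edges leaving {Res, C, D, E, G}: Res→A (10), Res→B (6), D→F (10), E→Out (13), G→Out (11).
Cut capacity = 10 + 6 + 10 + 13 + 11 = 50.

50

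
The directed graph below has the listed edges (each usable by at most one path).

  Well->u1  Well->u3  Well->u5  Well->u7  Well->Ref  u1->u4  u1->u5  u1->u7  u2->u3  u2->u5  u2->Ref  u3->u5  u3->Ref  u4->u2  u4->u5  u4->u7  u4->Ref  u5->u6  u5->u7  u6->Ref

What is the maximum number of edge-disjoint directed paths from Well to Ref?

4

Assign every edge capacity 1; by Menger, the answer equals the max flow.
Path Well→Ref (+1); total 1.
Path Well→u3→Ref (+1); total 2.
Path Well→u1→u4→Ref (+1); total 3.
Path Well→u5→u6→Ref (+1); total 4.
No residual Well→Ref path; max flow = 4.
Certifying cut of size 4: {Well→Ref, Well→u1, Well→u3, Well→u5}.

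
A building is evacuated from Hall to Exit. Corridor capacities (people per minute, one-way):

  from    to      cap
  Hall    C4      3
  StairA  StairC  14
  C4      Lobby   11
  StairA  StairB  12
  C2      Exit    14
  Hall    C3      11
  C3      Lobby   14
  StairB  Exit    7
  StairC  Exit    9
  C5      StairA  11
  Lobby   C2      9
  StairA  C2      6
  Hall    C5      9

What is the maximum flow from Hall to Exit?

18

Augment Hall→C4→Lobby→C2→Exit: bottleneck 3, flow now 3.
Augment Hall→C5→StairA→StairB→Exit: bottleneck 7, flow now 10.
Augment Hall→C5→StairA→StairC→Exit: bottleneck 2, flow now 12.
Augment Hall→C3→Lobby→C2→Exit: bottleneck 6, flow now 18.
No augmenting path remains; maximum flow = 18.
In the residual graph, reachable from Hall: {Hall, C4, C3, Lobby}.
Min-cut edges: Hall→C5 (9), Lobby→C2 (9); capacity 9 + 9 = 18.
This cut is saturated, so no flow can exceed 18.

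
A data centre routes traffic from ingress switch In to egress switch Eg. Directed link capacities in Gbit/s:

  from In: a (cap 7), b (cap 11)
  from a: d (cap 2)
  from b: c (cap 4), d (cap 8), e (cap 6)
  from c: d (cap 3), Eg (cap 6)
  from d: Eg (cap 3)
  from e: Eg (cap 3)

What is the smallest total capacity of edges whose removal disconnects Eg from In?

10

Augment In→a→d→Eg: bottleneck 2, flow now 2.
Augment In→b→c→Eg: bottleneck 4, flow now 6.
Augment In→b→d→Eg: bottleneck 1, flow now 7.
Augment In→b→e→Eg: bottleneck 3, flow now 10.
No augmenting path remains; maximum flow = 10.
By max-flow min-cut, the minimum cut capacity equals the max flow.
In the residual graph, reachable from In: {In, a, b, d, e}.
Min-cut edges: b→c (4), d→Eg (3), e→Eg (3); capacity 4 + 3 + 3 = 10.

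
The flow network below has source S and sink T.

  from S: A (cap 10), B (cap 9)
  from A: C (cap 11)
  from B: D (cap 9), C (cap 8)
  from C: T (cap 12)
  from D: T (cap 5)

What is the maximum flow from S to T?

Augment S→A→C→T: bottleneck 10, flow now 10.
Augment S→B→C→T: bottleneck 2, flow now 12.
Augment S→B→D→T: bottleneck 5, flow now 17.
No augmenting path remains; maximum flow = 17.
In the residual graph, reachable from S: {S, A, B, C, D}.
Min-cut edges: C→T (12), D→T (5); capacity 12 + 5 = 17.
This cut is saturated, so no flow can exceed 17.

17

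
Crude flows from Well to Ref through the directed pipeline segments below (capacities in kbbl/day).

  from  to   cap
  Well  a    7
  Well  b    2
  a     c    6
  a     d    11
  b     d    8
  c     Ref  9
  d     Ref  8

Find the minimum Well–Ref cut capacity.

9

Augment Well→a→c→Ref: bottleneck 6, flow now 6.
Augment Well→a→d→Ref: bottleneck 1, flow now 7.
Augment Well→b→d→Ref: bottleneck 2, flow now 9.
No augmenting path remains; maximum flow = 9.
By max-flow min-cut, the minimum cut capacity equals the max flow.
In the residual graph, reachable from Well: {Well}.
Min-cut edges: Well→a (7), Well→b (2); capacity 7 + 2 = 9.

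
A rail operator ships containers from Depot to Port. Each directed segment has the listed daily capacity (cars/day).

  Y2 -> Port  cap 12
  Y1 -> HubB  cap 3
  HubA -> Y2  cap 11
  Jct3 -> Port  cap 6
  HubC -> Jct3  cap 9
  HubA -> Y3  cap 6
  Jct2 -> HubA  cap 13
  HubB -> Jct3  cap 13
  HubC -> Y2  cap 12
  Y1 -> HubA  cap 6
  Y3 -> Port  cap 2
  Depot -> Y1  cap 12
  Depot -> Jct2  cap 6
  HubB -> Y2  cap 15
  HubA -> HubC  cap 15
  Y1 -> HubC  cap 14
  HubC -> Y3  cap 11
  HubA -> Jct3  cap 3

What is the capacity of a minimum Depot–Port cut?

Augment Depot→Y1→HubA→Y3→Port: bottleneck 2, flow now 2.
Augment Depot→Y1→HubA→Jct3→Port: bottleneck 3, flow now 5.
Augment Depot→Y1→HubA→Y2→Port: bottleneck 1, flow now 6.
Augment Depot→Y1→HubB→Jct3→Port: bottleneck 3, flow now 9.
Augment Depot→Y1→HubC→Y2→Port: bottleneck 3, flow now 12.
Augment Depot→Jct2→HubA→Y2→Port: bottleneck 6, flow now 18.
No augmenting path remains; maximum flow = 18.
By max-flow min-cut, the minimum cut capacity equals the max flow.
In the residual graph, reachable from Depot: {Depot}.
Min-cut edges: Depot→Y1 (12), Depot→Jct2 (6); capacity 12 + 6 = 18.

18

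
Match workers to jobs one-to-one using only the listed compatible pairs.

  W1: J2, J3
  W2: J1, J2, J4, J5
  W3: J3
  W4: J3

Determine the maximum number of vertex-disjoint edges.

3

Unit-capacity flow: source→left, listed edges, right→sink; max matching = max flow.
Augmenting path W1→J2 (+1); matched 1.
Augmenting path W2→J1 (+1); matched 2.
Augmenting path W3→J3 (+1); matched 3.
No augmenting path remains; maximum matching = 3.
König certificate: {W1, W2, J3} is a vertex cover of size 3 (every listed pair touches it), so no matching can be larger.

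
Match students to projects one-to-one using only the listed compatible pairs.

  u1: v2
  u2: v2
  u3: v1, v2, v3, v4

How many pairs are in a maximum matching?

Unit-capacity flow: source→left, listed edges, right→sink; max matching = max flow.
Augmenting path u1→v2 (+1); matched 1.
Augmenting path u3→v1 (+1); matched 2.
No augmenting path remains; maximum matching = 2.
König certificate: {u3, v2} is a vertex cover of size 2 (every listed pair touches it), so no matching can be larger.

2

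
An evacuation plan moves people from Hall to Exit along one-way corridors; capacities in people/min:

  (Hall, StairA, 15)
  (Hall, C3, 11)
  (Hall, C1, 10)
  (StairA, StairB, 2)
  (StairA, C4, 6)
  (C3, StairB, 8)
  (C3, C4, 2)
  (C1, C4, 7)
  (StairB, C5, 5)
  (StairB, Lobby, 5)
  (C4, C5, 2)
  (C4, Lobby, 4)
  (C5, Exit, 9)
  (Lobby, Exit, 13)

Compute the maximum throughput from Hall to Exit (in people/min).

Augment Hall→StairA→StairB→C5→Exit: bottleneck 2, flow now 2.
Augment Hall→StairA→C4→C5→Exit: bottleneck 2, flow now 4.
Augment Hall→StairA→C4→Lobby→Exit: bottleneck 4, flow now 8.
Augment Hall→C3→StairB→C5→Exit: bottleneck 3, flow now 11.
Augment Hall→C3→StairB→Lobby→Exit: bottleneck 5, flow now 16.
No augmenting path remains; maximum flow = 16.
In the residual graph, reachable from Hall: {Hall, StairA, C3, C1, C4}.
Min-cut edges: StairA→StairB (2), C3→StairB (8), C4→C5 (2), C4→Lobby (4); capacity 2 + 8 + 2 + 4 = 16.
This cut is saturated, so no flow can exceed 16.

16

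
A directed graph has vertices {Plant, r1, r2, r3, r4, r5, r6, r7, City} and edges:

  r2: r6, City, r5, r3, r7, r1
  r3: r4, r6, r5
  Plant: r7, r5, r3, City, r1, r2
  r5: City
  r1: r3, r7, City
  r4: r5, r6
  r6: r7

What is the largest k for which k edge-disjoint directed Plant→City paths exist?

Assign every edge capacity 1; by Menger, the answer equals the max flow.
Path Plant→City (+1); total 1.
Path Plant→r1→City (+1); total 2.
Path Plant→r2→City (+1); total 3.
Path Plant→r5→City (+1); total 4.
No residual Plant→City path; max flow = 4.
Certifying cut of size 4: {Plant→City, Plant→r1, Plant→r2, r5→City}.

4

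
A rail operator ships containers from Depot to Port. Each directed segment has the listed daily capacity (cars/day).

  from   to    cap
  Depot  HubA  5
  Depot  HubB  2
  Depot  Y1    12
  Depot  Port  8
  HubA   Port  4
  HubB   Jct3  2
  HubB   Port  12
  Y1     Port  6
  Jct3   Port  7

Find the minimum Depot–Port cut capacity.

Augment Depot→Port: bottleneck 8, flow now 8.
Augment Depot→HubA→Port: bottleneck 4, flow now 12.
Augment Depot→HubB→Port: bottleneck 2, flow now 14.
Augment Depot→Y1→Port: bottleneck 6, flow now 20.
No augmenting path remains; maximum flow = 20.
By max-flow min-cut, the minimum cut capacity equals the max flow.
In the residual graph, reachable from Depot: {Depot, HubA, Y1}.
Min-cut edges: Depot→HubB (2), Depot→Port (8), HubA→Port (4), Y1→Port (6); capacity 2 + 8 + 4 + 6 = 20.

20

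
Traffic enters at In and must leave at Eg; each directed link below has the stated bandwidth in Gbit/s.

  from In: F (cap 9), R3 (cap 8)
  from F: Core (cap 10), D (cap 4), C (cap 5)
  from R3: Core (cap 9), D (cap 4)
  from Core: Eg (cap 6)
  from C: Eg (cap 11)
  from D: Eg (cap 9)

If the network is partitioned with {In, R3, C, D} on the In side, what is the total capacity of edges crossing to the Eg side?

Edges leaving {In, R3, C, D}: In→F (9), R3→Core (9), C→Eg (11), D→Eg (9).
Cut capacity = 9 + 9 + 11 + 9 = 38.

38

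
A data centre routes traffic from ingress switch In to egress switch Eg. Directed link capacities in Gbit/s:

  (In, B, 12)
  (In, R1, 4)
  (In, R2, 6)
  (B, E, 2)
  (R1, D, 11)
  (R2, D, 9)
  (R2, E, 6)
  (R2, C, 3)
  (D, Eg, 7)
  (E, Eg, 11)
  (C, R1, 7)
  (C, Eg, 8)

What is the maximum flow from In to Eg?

12

Augment In→B→E→Eg: bottleneck 2, flow now 2.
Augment In→R1→D→Eg: bottleneck 4, flow now 6.
Augment In→R2→D→Eg: bottleneck 3, flow now 9.
Augment In→R2→E→Eg: bottleneck 3, flow now 12.
No augmenting path remains; maximum flow = 12.
In the residual graph, reachable from In: {In, B}.
Min-cut edges: In→R1 (4), In→R2 (6), B→E (2); capacity 4 + 6 + 2 = 12.
This cut is saturated, so no flow can exceed 12.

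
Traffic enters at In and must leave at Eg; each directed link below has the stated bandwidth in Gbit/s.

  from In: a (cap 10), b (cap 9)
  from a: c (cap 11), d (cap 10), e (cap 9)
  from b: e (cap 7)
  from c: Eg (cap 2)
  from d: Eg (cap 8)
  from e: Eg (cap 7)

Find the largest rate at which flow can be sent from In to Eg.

Augment In→a→c→Eg: bottleneck 2, flow now 2.
Augment In→a→d→Eg: bottleneck 8, flow now 10.
Augment In→b→e→Eg: bottleneck 7, flow now 17.
No augmenting path remains; maximum flow = 17.
In the residual graph, reachable from In: {In, b}.
Min-cut edges: In→a (10), b→e (7); capacity 10 + 7 = 17.
This cut is saturated, so no flow can exceed 17.

17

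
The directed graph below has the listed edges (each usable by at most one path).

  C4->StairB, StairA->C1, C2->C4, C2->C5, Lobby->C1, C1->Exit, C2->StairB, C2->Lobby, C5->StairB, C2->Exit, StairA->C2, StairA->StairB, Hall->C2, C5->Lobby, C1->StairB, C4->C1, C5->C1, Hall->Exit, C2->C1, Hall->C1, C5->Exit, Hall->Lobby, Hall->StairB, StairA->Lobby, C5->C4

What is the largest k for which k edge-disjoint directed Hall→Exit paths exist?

Assign every edge capacity 1; by Menger, the answer equals the max flow.
Path Hall→Exit (+1); total 1.
Path Hall→C2→Exit (+1); total 2.
Path Hall→C1→Exit (+1); total 3.
No residual Hall→Exit path; max flow = 3.
Certifying cut of size 3: {C1→Exit, Hall→C2, Hall→Exit}.

3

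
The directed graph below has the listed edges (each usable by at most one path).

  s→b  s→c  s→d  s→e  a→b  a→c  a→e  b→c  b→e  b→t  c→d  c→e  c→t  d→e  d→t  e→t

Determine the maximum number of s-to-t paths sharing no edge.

4

Assign every edge capacity 1; by Menger, the answer equals the max flow.
Path s→b→t (+1); total 1.
Path s→c→t (+1); total 2.
Path s→d→t (+1); total 3.
Path s→e→t (+1); total 4.
No residual s→t path; max flow = 4.
Certifying cut of size 4: {s→b, s→c, s→d, s→e}.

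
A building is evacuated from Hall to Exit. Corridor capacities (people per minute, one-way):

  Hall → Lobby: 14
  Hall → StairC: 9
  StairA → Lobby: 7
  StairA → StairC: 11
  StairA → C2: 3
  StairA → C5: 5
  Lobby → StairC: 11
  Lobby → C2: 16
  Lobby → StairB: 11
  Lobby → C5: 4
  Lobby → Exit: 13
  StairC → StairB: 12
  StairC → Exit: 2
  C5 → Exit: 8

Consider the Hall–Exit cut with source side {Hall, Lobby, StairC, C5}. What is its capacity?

Edges leaving {Hall, Lobby, StairC, C5}: Lobby→C2 (16), Lobby→StairB (11), Lobby→Exit (13), StairC→StairB (12), StairC→Exit (2), C5→Exit (8).
Cut capacity = 16 + 11 + 13 + 12 + 2 + 8 = 62.

62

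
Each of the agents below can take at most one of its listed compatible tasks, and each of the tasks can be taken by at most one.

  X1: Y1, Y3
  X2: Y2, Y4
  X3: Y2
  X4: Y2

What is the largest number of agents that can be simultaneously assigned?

3

Unit-capacity flow: source→left, listed edges, right→sink; max matching = max flow.
Augmenting path X1→Y1 (+1); matched 1.
Augmenting path X2→Y2 (+1); matched 2.
Augmenting path X3→Y2→X2→Y4 (+1); matched 3.
No augmenting path remains; maximum matching = 3.
König certificate: {X1, X2, Y2} is a vertex cover of size 3 (every listed pair touches it), so no matching can be larger.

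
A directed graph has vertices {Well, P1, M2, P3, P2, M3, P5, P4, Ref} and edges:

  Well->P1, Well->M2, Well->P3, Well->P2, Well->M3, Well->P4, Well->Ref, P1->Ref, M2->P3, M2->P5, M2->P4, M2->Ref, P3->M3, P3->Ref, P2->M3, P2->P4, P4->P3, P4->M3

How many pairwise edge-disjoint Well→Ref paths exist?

4

Assign every edge capacity 1; by Menger, the answer equals the max flow.
Path Well→Ref (+1); total 1.
Path Well→P1→Ref (+1); total 2.
Path Well→M2→Ref (+1); total 3.
Path Well→P3→Ref (+1); total 4.
No residual Well→Ref path; max flow = 4.
Certifying cut of size 4: {P3→Ref, Well→M2, Well→P1, Well→Ref}.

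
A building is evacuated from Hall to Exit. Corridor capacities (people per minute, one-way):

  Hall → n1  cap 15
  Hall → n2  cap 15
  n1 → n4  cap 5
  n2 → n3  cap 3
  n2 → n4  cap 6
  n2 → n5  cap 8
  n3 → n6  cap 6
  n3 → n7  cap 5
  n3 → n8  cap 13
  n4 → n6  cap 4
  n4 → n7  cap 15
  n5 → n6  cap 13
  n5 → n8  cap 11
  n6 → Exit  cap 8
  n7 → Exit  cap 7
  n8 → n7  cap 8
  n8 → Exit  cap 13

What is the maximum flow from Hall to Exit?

20

Augment Hall→n1→n4→n6→Exit: bottleneck 4, flow now 4.
Augment Hall→n1→n4→n7→Exit: bottleneck 1, flow now 5.
Augment Hall→n2→n3→n6→Exit: bottleneck 3, flow now 8.
Augment Hall→n2→n4→n7→Exit: bottleneck 6, flow now 14.
Augment Hall→n2→n5→n6→Exit: bottleneck 1, flow now 15.
Augment Hall→n2→n5→n8→Exit: bottleneck 5, flow now 20.
No augmenting path remains; maximum flow = 20.
In the residual graph, reachable from Hall: {Hall, n1}.
Min-cut edges: Hall→n2 (15), n1→n4 (5); capacity 15 + 5 = 20.
This cut is saturated, so no flow can exceed 20.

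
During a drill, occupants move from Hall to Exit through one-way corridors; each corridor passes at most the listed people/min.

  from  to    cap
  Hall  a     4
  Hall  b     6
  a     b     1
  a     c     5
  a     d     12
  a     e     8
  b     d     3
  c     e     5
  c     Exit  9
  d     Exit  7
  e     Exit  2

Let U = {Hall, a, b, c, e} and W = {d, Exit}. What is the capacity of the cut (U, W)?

26

Edges leaving {Hall, a, b, c, e}: a→d (12), b→d (3), c→Exit (9), e→Exit (2).
Cut capacity = 12 + 3 + 9 + 2 = 26.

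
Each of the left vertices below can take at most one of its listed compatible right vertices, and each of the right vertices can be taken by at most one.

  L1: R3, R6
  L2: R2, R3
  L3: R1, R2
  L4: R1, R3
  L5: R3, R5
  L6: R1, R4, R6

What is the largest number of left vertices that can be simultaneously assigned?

6

Unit-capacity flow: source→left, listed edges, right→sink; max matching = max flow.
Augmenting path L1→R3 (+1); matched 1.
Augmenting path L2→R2 (+1); matched 2.
Augmenting path L3→R1 (+1); matched 3.
Augmenting path L5→R5 (+1); matched 4.
Augmenting path L6→R4 (+1); matched 5.
Augmenting path L4→R3→L1→R6 (+1); matched 6.
No augmenting path remains; maximum matching = 6.
König certificate: {L1, L2, L3, L4, L5, L6} is a vertex cover of size 6 (every listed pair touches it), so no matching can be larger.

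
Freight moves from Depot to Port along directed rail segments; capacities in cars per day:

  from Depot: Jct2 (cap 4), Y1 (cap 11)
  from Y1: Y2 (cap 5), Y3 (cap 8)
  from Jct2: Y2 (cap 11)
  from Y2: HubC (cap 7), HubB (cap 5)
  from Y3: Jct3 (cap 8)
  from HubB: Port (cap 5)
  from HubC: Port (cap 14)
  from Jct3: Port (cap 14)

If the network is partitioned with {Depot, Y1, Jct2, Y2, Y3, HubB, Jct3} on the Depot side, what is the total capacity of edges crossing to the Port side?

Edges leaving {Depot, Y1, Jct2, Y2, Y3, HubB, Jct3}: Y2→HubC (7), HubB→Port (5), Jct3→Port (14).
Cut capacity = 7 + 5 + 14 = 26.

26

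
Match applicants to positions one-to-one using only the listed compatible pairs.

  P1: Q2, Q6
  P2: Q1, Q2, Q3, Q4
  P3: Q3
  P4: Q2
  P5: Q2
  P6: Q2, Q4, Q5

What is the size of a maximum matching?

5

Unit-capacity flow: source→left, listed edges, right→sink; max matching = max flow.
Augmenting path P1→Q2 (+1); matched 1.
Augmenting path P2→Q1 (+1); matched 2.
Augmenting path P3→Q3 (+1); matched 3.
Augmenting path P6→Q4 (+1); matched 4.
Augmenting path P4→Q2→P1→Q6 (+1); matched 5.
No augmenting path remains; maximum matching = 5.
König certificate: {P1, P2, P3, P6, Q2} is a vertex cover of size 5 (every listed pair touches it), so no matching can be larger.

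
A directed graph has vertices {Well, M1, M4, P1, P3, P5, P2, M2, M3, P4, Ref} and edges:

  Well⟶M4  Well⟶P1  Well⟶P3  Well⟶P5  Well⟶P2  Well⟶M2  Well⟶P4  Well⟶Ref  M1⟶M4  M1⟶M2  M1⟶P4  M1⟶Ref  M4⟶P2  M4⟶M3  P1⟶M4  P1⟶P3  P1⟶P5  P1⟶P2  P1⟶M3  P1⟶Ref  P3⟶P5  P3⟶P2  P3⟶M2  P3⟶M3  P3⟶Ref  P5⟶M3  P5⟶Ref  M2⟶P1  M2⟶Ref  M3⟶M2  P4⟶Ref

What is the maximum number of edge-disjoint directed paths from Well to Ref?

Assign every edge capacity 1; by Menger, the answer equals the max flow.
Path Well→Ref (+1); total 1.
Path Well→P1→Ref (+1); total 2.
Path Well→P3→Ref (+1); total 3.
Path Well→P5→Ref (+1); total 4.
Path Well→M2→Ref (+1); total 5.
Path Well→P4→Ref (+1); total 6.
No residual Well→Ref path; max flow = 6.
Certifying cut of size 6: {M2→Ref, P1→Ref, P3→Ref, P5→Ref, Well→P4, Well→Ref}.

6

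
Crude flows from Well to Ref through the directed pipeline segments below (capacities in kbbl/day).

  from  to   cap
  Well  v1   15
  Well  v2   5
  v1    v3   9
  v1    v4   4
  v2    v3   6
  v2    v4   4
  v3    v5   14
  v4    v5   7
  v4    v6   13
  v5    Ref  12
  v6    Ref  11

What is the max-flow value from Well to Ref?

18

Augment Well→v1→v3→v5→Ref: bottleneck 9, flow now 9.
Augment Well→v1→v4→v5→Ref: bottleneck 3, flow now 12.
Augment Well→v1→v4→v6→Ref: bottleneck 1, flow now 13.
Augment Well→v2→v4→v6→Ref: bottleneck 4, flow now 17.
Augment Well→v2→v3→v5→v4→v6→Ref: bottleneck 1, flow now 18. (uses reverse residual edge)
No augmenting path remains; maximum flow = 18.
In the residual graph, reachable from Well: {Well, v1}.
Min-cut edges: Well→v2 (5), v1→v3 (9), v1→v4 (4); capacity 5 + 9 + 4 = 18.
This cut is saturated, so no flow can exceed 18.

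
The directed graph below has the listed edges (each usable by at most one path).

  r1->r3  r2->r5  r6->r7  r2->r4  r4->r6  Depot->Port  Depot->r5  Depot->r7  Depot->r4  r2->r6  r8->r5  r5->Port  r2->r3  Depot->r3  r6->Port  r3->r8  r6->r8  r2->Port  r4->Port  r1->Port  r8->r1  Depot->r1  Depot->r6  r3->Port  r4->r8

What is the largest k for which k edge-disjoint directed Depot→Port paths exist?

6

Assign every edge capacity 1; by Menger, the answer equals the max flow.
Path Depot→Port (+1); total 1.
Path Depot→r1→Port (+1); total 2.
Path Depot→r3→Port (+1); total 3.
Path Depot→r4→Port (+1); total 4.
Path Depot→r5→Port (+1); total 5.
Path Depot→r6→Port (+1); total 6.
No residual Depot→Port path; max flow = 6.
Certifying cut of size 6: {Depot→Port, Depot→r1, Depot→r3, Depot→r4, Depot→r5, Depot→r6}.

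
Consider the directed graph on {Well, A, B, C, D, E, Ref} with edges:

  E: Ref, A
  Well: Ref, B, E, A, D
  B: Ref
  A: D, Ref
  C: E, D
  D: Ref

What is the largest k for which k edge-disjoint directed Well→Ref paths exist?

5

Assign every edge capacity 1; by Menger, the answer equals the max flow.
Path Well→Ref (+1); total 1.
Path Well→A→Ref (+1); total 2.
Path Well→B→Ref (+1); total 3.
Path Well→D→Ref (+1); total 4.
Path Well→E→Ref (+1); total 5.
No residual Well→Ref path; max flow = 5.
Certifying cut of size 5: {Well→A, Well→B, Well→D, Well→E, Well→Ref}.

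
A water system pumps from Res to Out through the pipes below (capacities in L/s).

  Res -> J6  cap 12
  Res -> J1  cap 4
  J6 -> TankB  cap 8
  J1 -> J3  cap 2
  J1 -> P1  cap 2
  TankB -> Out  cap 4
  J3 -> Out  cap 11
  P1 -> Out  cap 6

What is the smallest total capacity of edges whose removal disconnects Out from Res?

Augment Res→J6→TankB→Out: bottleneck 4, flow now 4.
Augment Res→J1→J3→Out: bottleneck 2, flow now 6.
Augment Res→J1→P1→Out: bottleneck 2, flow now 8.
No augmenting path remains; maximum flow = 8.
By max-flow min-cut, the minimum cut capacity equals the max flow.
In the residual graph, reachable from Res: {Res, J6, TankB}.
Min-cut edges: Res→J1 (4), TankB→Out (4); capacity 4 + 4 = 8.

8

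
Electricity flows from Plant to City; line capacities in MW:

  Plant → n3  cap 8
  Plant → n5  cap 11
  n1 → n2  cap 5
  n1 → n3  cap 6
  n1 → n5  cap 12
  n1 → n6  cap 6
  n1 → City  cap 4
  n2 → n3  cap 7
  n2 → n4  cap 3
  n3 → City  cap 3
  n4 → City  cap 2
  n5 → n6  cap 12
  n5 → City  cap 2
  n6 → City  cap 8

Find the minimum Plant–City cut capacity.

Augment Plant→n3→City: bottleneck 3, flow now 3.
Augment Plant→n5→City: bottleneck 2, flow now 5.
Augment Plant→n5→n6→City: bottleneck 8, flow now 13.
No augmenting path remains; maximum flow = 13.
By max-flow min-cut, the minimum cut capacity equals the max flow.
In the residual graph, reachable from Plant: {Plant, n3, n5, n6}.
Min-cut edges: n3→City (3), n5→City (2), n6→City (8); capacity 3 + 2 + 8 = 13.

13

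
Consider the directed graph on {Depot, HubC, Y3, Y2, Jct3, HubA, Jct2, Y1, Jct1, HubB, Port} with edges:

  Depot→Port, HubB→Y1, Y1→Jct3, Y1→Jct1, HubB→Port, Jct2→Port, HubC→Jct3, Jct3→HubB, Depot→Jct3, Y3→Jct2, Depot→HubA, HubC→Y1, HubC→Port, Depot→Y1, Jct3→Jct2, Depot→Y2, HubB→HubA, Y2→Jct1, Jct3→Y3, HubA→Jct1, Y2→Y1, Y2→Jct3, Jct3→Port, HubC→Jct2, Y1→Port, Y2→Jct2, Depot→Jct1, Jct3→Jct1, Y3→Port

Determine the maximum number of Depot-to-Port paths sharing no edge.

4

Assign every edge capacity 1; by Menger, the answer equals the max flow.
Path Depot→Port (+1); total 1.
Path Depot→Jct3→Port (+1); total 2.
Path Depot→Y1→Port (+1); total 3.
Path Depot→Y2→Jct2→Port (+1); total 4.
No residual Depot→Port path; max flow = 4.
Certifying cut of size 4: {Depot→Jct3, Depot→Port, Depot→Y1, Depot→Y2}.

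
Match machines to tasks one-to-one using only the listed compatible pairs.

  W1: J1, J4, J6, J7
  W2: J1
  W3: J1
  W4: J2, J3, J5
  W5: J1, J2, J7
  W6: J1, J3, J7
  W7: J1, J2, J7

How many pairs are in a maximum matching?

Unit-capacity flow: source→left, listed edges, right→sink; max matching = max flow.
Augmenting path W1→J1 (+1); matched 1.
Augmenting path W4→J2 (+1); matched 2.
Augmenting path W5→J7 (+1); matched 3.
Augmenting path W6→J3 (+1); matched 4.
Augmenting path W2→J1→W1→J4 (+1); matched 5.
Augmenting path W7→J2→W4→J5 (+1); matched 6.
No augmenting path remains; maximum matching = 6.
König certificate: {W1, W4, W5, W6, W7, J1} is a vertex cover of size 6 (every listed pair touches it), so no matching can be larger.

6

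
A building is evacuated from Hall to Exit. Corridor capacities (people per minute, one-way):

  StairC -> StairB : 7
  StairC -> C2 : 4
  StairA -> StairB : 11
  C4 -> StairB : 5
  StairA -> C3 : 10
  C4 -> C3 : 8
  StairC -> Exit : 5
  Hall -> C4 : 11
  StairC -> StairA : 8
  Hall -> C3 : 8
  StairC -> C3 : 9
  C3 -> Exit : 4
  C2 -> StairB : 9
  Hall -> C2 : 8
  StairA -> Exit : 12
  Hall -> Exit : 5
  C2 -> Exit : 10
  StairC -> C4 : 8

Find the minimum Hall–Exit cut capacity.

17

Augment Hall→Exit: bottleneck 5, flow now 5.
Augment Hall→C2→Exit: bottleneck 8, flow now 13.
Augment Hall→C3→Exit: bottleneck 4, flow now 17.
No augmenting path remains; maximum flow = 17.
By max-flow min-cut, the minimum cut capacity equals the max flow.
In the residual graph, reachable from Hall: {Hall, C4, StairB, C3}.
Min-cut edges: Hall→C2 (8), Hall→Exit (5), C3→Exit (4); capacity 8 + 5 + 4 = 17.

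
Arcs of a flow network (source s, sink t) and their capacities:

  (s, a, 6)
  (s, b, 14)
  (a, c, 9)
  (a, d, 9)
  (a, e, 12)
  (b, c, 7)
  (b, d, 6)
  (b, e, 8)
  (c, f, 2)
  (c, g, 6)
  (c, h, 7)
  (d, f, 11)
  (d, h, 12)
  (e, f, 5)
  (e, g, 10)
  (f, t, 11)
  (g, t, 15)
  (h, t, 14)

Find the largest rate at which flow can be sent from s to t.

Augment s→a→c→f→t: bottleneck 2, flow now 2.
Augment s→a→c→g→t: bottleneck 4, flow now 6.
Augment s→b→c→g→t: bottleneck 2, flow now 8.
Augment s→b→c→h→t: bottleneck 5, flow now 13.
Augment s→b→d→f→t: bottleneck 6, flow now 19.
Augment s→b→e→f→t: bottleneck 1, flow now 20.
No augmenting path remains; maximum flow = 20.
In the residual graph, reachable from s: {s}.
Min-cut edges: s→a (6), s→b (14); capacity 6 + 14 = 20.
This cut is saturated, so no flow can exceed 20.

20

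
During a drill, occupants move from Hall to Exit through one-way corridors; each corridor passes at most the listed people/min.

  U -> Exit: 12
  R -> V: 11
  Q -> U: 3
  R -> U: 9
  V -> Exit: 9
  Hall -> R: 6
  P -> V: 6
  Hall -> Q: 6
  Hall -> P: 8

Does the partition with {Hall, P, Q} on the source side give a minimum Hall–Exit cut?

Given cut capacity: 6 + 6 + 3 = 15.
Augment Hall→P→V→Exit: bottleneck 6, flow now 6.
Augment Hall→Q→U→Exit: bottleneck 3, flow now 9.
Augment Hall→R→U→Exit: bottleneck 6, flow now 15.
No augmenting path remains; maximum flow = 15.
Cut capacity 15 equals the max flow, so it is a minimum cut.

Yes — it is a minimum cut (capacity 15).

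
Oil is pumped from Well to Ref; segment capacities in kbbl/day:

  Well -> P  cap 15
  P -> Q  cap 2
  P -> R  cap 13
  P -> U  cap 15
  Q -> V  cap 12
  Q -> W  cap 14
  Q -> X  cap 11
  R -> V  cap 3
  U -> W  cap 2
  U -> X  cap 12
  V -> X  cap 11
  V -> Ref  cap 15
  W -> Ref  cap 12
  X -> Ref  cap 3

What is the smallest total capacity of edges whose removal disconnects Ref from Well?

Augment Well→P→Q→V→Ref: bottleneck 2, flow now 2.
Augment Well→P→R→V→Ref: bottleneck 3, flow now 5.
Augment Well→P→U→W→Ref: bottleneck 2, flow now 7.
Augment Well→P→U→X→Ref: bottleneck 3, flow now 10.
No augmenting path remains; maximum flow = 10.
By max-flow min-cut, the minimum cut capacity equals the max flow.
In the residual graph, reachable from Well: {Well, P, R, U, X}.
Min-cut edges: P→Q (2), R→V (3), U→W (2), X→Ref (3); capacity 2 + 3 + 2 + 3 = 10.

10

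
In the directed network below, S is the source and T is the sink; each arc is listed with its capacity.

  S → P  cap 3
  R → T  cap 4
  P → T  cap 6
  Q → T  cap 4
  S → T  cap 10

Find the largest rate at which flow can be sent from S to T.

Augment S→T: bottleneck 10, flow now 10.
Augment S→P→T: bottleneck 3, flow now 13.
No augmenting path remains; maximum flow = 13.
In the residual graph, reachable from S: {S}.
Min-cut edges: S→P (3), S→T (10); capacity 3 + 10 = 13.
This cut is saturated, so no flow can exceed 13.

13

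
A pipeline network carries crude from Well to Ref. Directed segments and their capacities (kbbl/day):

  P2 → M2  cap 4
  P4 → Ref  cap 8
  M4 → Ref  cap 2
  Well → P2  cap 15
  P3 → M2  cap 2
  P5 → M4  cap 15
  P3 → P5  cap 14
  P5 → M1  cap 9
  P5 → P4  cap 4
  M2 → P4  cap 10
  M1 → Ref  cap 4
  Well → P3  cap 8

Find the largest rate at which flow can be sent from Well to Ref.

Augment Well→P3→P5→P4→Ref: bottleneck 4, flow now 4.
Augment Well→P3→P5→M4→Ref: bottleneck 2, flow now 6.
Augment Well→P3→P5→M1→Ref: bottleneck 2, flow now 8.
Augment Well→P2→M2→P4→Ref: bottleneck 4, flow now 12.
No augmenting path remains; maximum flow = 12.
In the residual graph, reachable from Well: {Well, P2}.
Min-cut edges: Well→P3 (8), P2→M2 (4); capacity 8 + 4 = 12.
This cut is saturated, so no flow can exceed 12.

12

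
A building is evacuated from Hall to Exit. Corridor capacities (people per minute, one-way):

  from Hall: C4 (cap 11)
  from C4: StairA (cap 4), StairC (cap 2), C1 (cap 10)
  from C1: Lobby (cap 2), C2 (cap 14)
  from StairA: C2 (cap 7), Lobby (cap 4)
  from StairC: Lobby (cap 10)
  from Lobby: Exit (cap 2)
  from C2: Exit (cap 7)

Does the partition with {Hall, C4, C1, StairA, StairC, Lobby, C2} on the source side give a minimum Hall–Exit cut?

Yes — it is a minimum cut (capacity 9).

Given cut capacity: 2 + 7 = 9.
Augment Hall→C4→C1→Lobby→Exit: bottleneck 2, flow now 2.
Augment Hall→C4→C1→C2→Exit: bottleneck 7, flow now 9.
No augmenting path remains; maximum flow = 9.
Cut capacity 9 equals the max flow, so it is a minimum cut.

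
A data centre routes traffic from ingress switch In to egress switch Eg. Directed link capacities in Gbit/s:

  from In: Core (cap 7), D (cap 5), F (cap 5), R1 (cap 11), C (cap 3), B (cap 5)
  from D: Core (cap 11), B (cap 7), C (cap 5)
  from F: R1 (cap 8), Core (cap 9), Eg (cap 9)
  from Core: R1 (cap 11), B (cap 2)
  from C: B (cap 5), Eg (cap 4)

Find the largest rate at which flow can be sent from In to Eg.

Augment In→F→Eg: bottleneck 5, flow now 5.
Augment In→C→Eg: bottleneck 3, flow now 8.
Augment In→D→C→Eg: bottleneck 1, flow now 9.
No augmenting path remains; maximum flow = 9.
In the residual graph, reachable from In: {In, D, Core, C, R1, B}.
Min-cut edges: In→F (5), C→Eg (4); capacity 5 + 4 = 9.
This cut is saturated, so no flow can exceed 9.

9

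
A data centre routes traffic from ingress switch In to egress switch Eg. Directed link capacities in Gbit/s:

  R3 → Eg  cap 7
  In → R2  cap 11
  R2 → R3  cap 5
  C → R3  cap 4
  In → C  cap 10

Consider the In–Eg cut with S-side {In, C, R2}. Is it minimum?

No — its capacity is 9, but the minimum cut has capacity 7.

Given cut capacity: 4 + 5 = 9.
Augment In→C→R3→Eg: bottleneck 4, flow now 4.
Augment In→R2→R3→Eg: bottleneck 3, flow now 7.
No augmenting path remains; maximum flow = 7.
In the residual graph, reachable from In: {In, C, R2, R3}.
Min-cut edges: R3→Eg (7); capacity 7 = 7.
Cut capacity 9 exceeds the max flow 7, so it is not minimum.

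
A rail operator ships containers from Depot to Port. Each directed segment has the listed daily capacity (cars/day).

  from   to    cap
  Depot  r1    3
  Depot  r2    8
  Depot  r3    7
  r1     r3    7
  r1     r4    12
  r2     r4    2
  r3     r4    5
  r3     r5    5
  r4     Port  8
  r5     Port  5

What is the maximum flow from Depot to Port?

Augment Depot→r1→r4→Port: bottleneck 3, flow now 3.
Augment Depot→r2→r4→Port: bottleneck 2, flow now 5.
Augment Depot→r3→r4→Port: bottleneck 3, flow now 8.
Augment Depot→r3→r5→Port: bottleneck 4, flow now 12.
No augmenting path remains; maximum flow = 12.
In the residual graph, reachable from Depot: {Depot, r2}.
Min-cut edges: Depot→r1 (3), Depot→r3 (7), r2→r4 (2); capacity 3 + 7 + 2 = 12.
This cut is saturated, so no flow can exceed 12.

12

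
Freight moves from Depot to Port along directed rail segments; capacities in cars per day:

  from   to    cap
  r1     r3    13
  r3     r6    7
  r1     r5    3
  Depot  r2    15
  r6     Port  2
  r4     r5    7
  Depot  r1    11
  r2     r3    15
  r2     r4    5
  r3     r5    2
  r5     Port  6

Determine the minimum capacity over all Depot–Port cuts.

Augment Depot→r1→r5→Port: bottleneck 3, flow now 3.
Augment Depot→r1→r3→r5→Port: bottleneck 2, flow now 5.
Augment Depot→r1→r3→r6→Port: bottleneck 2, flow now 7.
Augment Depot→r2→r4→r5→Port: bottleneck 1, flow now 8.
No augmenting path remains; maximum flow = 8.
By max-flow min-cut, the minimum cut capacity equals the max flow.
In the residual graph, reachable from Depot: {Depot, r1, r2, r3, r4, r5, r6}.
Min-cut edges: r5→Port (6), r6→Port (2); capacity 6 + 2 = 8.

8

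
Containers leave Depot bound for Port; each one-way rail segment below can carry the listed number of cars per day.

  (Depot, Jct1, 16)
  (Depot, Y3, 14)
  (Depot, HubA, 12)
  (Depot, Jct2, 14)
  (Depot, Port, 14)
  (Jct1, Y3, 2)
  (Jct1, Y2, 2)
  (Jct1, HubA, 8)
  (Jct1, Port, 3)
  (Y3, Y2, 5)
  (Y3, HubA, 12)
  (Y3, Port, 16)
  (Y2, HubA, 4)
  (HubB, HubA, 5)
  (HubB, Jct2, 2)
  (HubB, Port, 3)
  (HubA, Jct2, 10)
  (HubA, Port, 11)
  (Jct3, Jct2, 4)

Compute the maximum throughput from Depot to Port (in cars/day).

Augment Depot→Port: bottleneck 14, flow now 14.
Augment Depot→Jct1→Port: bottleneck 3, flow now 17.
Augment Depot→Y3→Port: bottleneck 14, flow now 31.
Augment Depot→HubA→Port: bottleneck 11, flow now 42.
Augment Depot→Jct1→Y3→Port: bottleneck 2, flow now 44.
No augmenting path remains; maximum flow = 44.
In the residual graph, reachable from Depot: {Depot, Jct1, Y2, HubA, Jct2}.
Min-cut edges: Depot→Y3 (14), Depot→Port (14), Jct1→Y3 (2), Jct1→Port (3), HubA→Port (11); capacity 14 + 14 + 2 + 3 + 11 = 44.
This cut is saturated, so no flow can exceed 44.

44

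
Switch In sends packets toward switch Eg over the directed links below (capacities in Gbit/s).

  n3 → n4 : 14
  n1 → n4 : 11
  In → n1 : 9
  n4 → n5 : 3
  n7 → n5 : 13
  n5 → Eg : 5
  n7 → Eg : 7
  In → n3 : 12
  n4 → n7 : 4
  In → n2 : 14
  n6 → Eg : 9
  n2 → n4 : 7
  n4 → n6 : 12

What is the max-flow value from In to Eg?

Augment In→n1→n4→n5→Eg: bottleneck 3, flow now 3.
Augment In→n1→n4→n6→Eg: bottleneck 6, flow now 9.
Augment In→n2→n4→n6→Eg: bottleneck 3, flow now 12.
Augment In→n2→n4→n7→Eg: bottleneck 4, flow now 16.
No augmenting path remains; maximum flow = 16.
In the residual graph, reachable from In: {In, n1, n2, n3, n4, n6}.
Min-cut edges: n4→n5 (3), n4→n7 (4), n6→Eg (9); capacity 3 + 4 + 9 = 16.
This cut is saturated, so no flow can exceed 16.

16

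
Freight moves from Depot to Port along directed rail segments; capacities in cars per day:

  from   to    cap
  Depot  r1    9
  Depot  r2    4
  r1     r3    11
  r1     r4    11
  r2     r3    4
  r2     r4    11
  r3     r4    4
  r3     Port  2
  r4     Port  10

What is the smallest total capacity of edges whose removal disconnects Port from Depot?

12

Augment Depot→r1→r3→Port: bottleneck 2, flow now 2.
Augment Depot→r1→r4→Port: bottleneck 7, flow now 9.
Augment Depot→r2→r4→Port: bottleneck 3, flow now 12.
No augmenting path remains; maximum flow = 12.
By max-flow min-cut, the minimum cut capacity equals the max flow.
In the residual graph, reachable from Depot: {Depot, r1, r2, r3, r4}.
Min-cut edges: r3→Port (2), r4→Port (10); capacity 2 + 10 = 12.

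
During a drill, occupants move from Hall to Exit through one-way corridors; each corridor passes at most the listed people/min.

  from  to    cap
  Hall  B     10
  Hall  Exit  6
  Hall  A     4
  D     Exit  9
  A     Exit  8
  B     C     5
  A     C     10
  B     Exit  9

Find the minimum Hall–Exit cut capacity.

Augment Hall→Exit: bottleneck 6, flow now 6.
Augment Hall→A→Exit: bottleneck 4, flow now 10.
Augment Hall→B→Exit: bottleneck 9, flow now 19.
No augmenting path remains; maximum flow = 19.
By max-flow min-cut, the minimum cut capacity equals the max flow.
In the residual graph, reachable from Hall: {Hall, B, C}.
Min-cut edges: Hall→A (4), Hall→Exit (6), B→Exit (9); capacity 4 + 6 + 9 = 19.

19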